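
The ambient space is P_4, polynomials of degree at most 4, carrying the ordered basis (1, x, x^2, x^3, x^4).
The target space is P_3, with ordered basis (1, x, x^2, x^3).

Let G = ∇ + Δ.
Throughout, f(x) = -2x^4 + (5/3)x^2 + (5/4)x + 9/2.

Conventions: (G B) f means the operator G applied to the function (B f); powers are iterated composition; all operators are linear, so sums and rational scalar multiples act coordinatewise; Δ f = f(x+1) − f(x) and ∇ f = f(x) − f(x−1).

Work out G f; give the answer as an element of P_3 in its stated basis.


g(x) = -16x^3 - (28/3)x + 5/2

∇ f = -8x^3 + 12x^2 - (14/3)x + 19/12
Δ f = -8x^3 - 12x^2 - (14/3)x + 11/12
(∇ + Δ) f = -16x^3 - (28/3)x + 5/2


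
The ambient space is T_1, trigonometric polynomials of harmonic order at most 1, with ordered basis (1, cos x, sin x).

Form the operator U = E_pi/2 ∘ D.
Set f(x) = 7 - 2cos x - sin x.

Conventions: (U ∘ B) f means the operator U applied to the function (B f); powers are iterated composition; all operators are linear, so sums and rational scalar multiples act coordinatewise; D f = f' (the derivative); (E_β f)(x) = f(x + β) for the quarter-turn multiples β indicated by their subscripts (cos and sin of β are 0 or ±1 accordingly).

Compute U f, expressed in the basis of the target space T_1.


the image equals g(x) = 2cos x + sin x

D f = -cos x + 2sin x
E_pi/2 D f = 2cos x + sin x


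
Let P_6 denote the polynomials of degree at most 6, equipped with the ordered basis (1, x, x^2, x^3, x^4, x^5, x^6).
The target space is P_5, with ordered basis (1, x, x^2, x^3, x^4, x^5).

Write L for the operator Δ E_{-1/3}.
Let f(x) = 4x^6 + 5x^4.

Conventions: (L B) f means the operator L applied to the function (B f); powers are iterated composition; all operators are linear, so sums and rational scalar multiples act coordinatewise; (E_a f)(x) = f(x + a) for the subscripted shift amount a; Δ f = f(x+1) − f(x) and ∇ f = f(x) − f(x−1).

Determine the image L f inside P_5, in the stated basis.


g(x) = 24x^5 + 20x^4 + (140/3)x^3 + (190/9)x^2 + (268/27)x + 103/81

E_{-1/3} f = 4x^6 - 8x^5 + (35/3)x^4 - (260/27)x^3 + (110/27)x^2 - (68/81)x + 49/729
Δ E_{-1/3} f = 24x^5 + 20x^4 + (140/3)x^3 + (190/9)x^2 + (268/27)x + 103/81


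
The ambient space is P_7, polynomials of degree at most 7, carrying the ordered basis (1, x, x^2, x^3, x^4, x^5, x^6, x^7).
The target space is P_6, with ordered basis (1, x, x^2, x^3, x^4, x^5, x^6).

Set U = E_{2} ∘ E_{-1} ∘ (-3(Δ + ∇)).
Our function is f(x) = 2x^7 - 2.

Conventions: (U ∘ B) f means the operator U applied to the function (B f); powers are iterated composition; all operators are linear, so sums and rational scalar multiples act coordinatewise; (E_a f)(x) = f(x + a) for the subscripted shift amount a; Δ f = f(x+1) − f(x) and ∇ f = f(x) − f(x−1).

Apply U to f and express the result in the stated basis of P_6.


Δ f = 14x^6 + 42x^5 + 70x^4 + 70x^3 + 42x^2 + 14x + 2
∇ f = 14x^6 - 42x^5 + 70x^4 - 70x^3 + 42x^2 - 14x + 2
(Δ + ∇) f = 28x^6 + 140x^4 + 84x^2 + 4
(-3(Δ + ∇)) f = -84x^6 - 420x^4 - 252x^2 - 12
E_{-1} (-3(Δ + ∇)) f = -84x^6 + 504x^5 - 1680x^4 + 3360x^3 - 4032x^2 + 2688x - 768
E_{2} E_{-1} (-3(Δ + ∇)) f = -84x^6 - 504x^5 - 1680x^4 - 3360x^3 - 4032x^2 - 2688x - 768

g(x) = -84x^6 - 504x^5 - 1680x^4 - 3360x^3 - 4032x^2 - 2688x - 768


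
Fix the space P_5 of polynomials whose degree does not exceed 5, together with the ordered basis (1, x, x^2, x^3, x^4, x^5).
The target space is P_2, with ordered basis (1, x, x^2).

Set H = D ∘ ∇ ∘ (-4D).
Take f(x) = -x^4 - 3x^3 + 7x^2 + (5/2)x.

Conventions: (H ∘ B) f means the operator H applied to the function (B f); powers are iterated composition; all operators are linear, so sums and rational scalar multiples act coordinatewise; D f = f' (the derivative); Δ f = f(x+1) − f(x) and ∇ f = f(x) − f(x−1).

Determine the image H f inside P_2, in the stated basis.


D f = -4x^3 - 9x^2 + 14x + 5/2
(-4D) f = 16x^3 + 36x^2 - 56x - 10
∇ (-4D) f = 48x^2 + 24x - 76
D ∇ (-4D) f = 96x + 24

the image equals g(x) = 96x + 24


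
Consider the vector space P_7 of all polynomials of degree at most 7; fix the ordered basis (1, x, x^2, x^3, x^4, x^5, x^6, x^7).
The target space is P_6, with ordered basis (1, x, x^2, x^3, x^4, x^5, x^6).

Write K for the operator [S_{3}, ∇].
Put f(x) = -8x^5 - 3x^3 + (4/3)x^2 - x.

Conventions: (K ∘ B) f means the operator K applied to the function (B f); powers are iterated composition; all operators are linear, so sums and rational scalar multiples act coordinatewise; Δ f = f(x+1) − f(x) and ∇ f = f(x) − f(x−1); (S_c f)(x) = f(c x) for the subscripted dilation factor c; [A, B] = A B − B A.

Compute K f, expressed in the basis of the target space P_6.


g(x) = 6480x^4 - 17280x^3 + 18882x^2 - 9832x + 6080/3

∇ f = -40x^4 + 80x^3 - 89x^2 + (155/3)x - 40/3
S_{3} ∇ f = -3240x^4 + 2160x^3 - 801x^2 + 155x - 40/3
S_{3} f = -1944x^5 - 81x^3 + 12x^2 - 3x
∇ S_{3} f = -9720x^4 + 19440x^3 - 19683x^2 + 9987x - 2040
[S_{3}, ∇] f = 6480x^4 - 17280x^3 + 18882x^2 - 9832x + 6080/3


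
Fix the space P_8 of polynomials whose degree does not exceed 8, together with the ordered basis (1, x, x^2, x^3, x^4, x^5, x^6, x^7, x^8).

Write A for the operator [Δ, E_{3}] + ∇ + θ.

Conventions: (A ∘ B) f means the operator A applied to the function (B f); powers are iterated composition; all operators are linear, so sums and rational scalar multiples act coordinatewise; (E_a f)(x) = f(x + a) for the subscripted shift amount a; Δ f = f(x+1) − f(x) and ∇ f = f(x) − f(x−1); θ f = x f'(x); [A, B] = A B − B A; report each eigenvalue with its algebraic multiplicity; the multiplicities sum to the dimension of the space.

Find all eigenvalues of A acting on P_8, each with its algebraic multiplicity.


image of 1: 0
image of x: x + 1
image of x^2: 2x^2 + 2x - 1
image of x^3: 3x^3 + 3x^2 - 3x + 1
image of x^4: 4x^4 + 4x^3 - 6x^2 + 4x - 1
image of x^5: 5x^5 + 5x^4 - 10x^3 + 10x^2 - 5x + 1
image of x^6: 6x^6 + 6x^5 - 15x^4 + 20x^3 - 15x^2 + 6x - 1
image of x^7: 7x^7 + 7x^6 - 21x^5 + 35x^4 - 35x^3 + 21x^2 - 7x + 1
image of x^8: 8x^8 + 8x^7 - 28x^6 + 56x^5 - 70x^4 + 56x^3 - 28x^2 + 8x - 1
the matrix is upper triangular; its diagonal is (0, 1, 2, 3, 4, 5, 6, 7, 8)
for a triangular matrix the eigenvalues are the diagonal entries, with algebraic multiplicity their repetition count

λ = 0 (multiplicity 1), λ = 1 (multiplicity 1), λ = 2 (multiplicity 1), λ = 3 (multiplicity 1), λ = 4 (multiplicity 1), λ = 5 (multiplicity 1), λ = 6 (multiplicity 1), λ = 7 (multiplicity 1), λ = 8 (multiplicity 1)


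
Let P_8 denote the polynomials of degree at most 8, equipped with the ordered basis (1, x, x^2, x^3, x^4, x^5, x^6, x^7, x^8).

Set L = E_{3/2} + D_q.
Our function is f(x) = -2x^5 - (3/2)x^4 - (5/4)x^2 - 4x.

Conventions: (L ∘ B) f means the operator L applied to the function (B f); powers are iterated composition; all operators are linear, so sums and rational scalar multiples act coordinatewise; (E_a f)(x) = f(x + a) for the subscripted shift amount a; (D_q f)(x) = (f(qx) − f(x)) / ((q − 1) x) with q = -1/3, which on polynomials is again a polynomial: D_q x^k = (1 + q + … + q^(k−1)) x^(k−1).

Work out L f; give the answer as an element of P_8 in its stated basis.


E_{3/2} f = -2x^5 - (33/2)x^4 - 54x^3 - 89x^2 - (629/8)x - 1011/32
D_q f = -(122/81)x^4 - (10/9)x^3 - (5/6)x - 4
(E_{3/2} + D_q) f = -2x^5 - (2917/162)x^4 - (496/9)x^3 - 89x^2 - (1907/24)x - 1139/32

the image equals g(x) = -2x^5 - (2917/162)x^4 - (496/9)x^3 - 89x^2 - (1907/24)x - 1139/32


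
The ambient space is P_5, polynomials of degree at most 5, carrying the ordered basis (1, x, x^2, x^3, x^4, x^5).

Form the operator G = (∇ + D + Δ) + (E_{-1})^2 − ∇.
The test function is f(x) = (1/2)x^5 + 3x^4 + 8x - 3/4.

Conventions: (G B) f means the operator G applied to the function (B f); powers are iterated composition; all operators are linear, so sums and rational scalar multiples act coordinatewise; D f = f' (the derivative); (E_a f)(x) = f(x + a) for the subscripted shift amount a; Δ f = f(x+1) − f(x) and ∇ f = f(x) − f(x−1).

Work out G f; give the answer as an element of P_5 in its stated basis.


g(x) = (1/2)x^5 + 3x^4 + 25x^3 + 55x^2 - (67/2)x + 139/4

∇ f = (5/2)x^4 + 7x^3 - 13x^2 + (19/2)x + 11/2
D f = (5/2)x^4 + 12x^3 + 8
Δ f = (5/2)x^4 + 17x^3 + 23x^2 + (29/2)x + 23/2
(∇ + D + Δ) f = (15/2)x^4 + 36x^3 + 10x^2 + 24x + 25
E_{-1} f = (1/2)x^5 + (1/2)x^4 - 7x^3 + 13x^2 - (3/2)x - 25/4
E_{-1} E_{-1} f = (1/2)x^5 - 2x^4 - 4x^3 + 32x^2 - 48x + 61/4
∇ f = (5/2)x^4 + 7x^3 - 13x^2 + (19/2)x + 11/2
(-∇) f = -(5/2)x^4 - 7x^3 + 13x^2 - (19/2)x - 11/2
((∇ + D + Δ) + (E_{-1})^2 − ∇) f = (1/2)x^5 + 3x^4 + 25x^3 + 55x^2 - (67/2)x + 139/4


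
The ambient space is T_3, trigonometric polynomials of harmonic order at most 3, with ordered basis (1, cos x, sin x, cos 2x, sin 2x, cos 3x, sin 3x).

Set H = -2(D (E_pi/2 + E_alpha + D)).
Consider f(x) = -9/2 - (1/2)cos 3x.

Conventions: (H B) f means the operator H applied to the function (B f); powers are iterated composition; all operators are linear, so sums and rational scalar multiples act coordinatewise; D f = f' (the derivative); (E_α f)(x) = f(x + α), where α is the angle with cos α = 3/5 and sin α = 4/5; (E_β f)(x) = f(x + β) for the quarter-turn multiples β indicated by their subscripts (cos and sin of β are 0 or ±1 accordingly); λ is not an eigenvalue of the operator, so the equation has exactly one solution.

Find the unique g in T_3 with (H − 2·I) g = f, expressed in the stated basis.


write g with unknown coordinates in the stated basis and equate coefficients in (H − 2·I) g = f
solving from the highest basis element down gives g = 9/4 - (757/22280)cos 3x - (351/22280)sin 3x
check: H g = -(6327/11140)cos 3x - (351/11140)sin 3x
so H g − 2·g = -9/2 - (1/2)cos 3x = f ✓

the result is g(x) = 9/4 - (757/22280)cos 3x - (351/22280)sin 3x


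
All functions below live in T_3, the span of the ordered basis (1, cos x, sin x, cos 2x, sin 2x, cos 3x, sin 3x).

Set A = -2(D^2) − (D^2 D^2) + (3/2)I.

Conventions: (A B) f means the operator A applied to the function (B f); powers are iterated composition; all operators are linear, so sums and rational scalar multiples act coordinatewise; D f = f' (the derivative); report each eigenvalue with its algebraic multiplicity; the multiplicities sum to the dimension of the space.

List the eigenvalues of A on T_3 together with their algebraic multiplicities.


λ = -123/2 (multiplicity 2), λ = -13/2 (multiplicity 2), λ = 3/2 (multiplicity 1), λ = 5/2 (multiplicity 2)

image of 1: 3/2
image of cos x: (5/2)cos x
image of sin x: (5/2)sin x
image of cos 2x: -(13/2)cos 2x
image of sin 2x: -(13/2)sin 2x
image of cos 3x: -(123/2)cos 3x
image of sin 3x: -(123/2)sin 3x
the matrix is diagonal; its diagonal is (3/2, 5/2, 5/2, -13/2, -13/2, -123/2, -123/2)
for a triangular matrix the eigenvalues are the diagonal entries, with algebraic multiplicity their repetition count


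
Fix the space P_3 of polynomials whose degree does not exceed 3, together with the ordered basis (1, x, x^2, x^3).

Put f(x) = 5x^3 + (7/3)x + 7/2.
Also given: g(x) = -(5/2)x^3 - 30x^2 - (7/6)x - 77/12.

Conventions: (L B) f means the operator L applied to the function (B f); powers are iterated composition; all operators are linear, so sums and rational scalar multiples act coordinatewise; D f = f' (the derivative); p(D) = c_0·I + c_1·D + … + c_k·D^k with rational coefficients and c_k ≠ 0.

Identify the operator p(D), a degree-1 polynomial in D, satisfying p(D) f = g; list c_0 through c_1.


p(D) = -(1/2)·I − 2·D, i.e. c_0 = -1/2, c_1 = -2

D^0 f = 5x^3 + (7/3)x + 7/2
D^1 f = 15x^2 + 7/3
matching coefficients of g against c_0 f + c_1 Df + … from the top degree down determines the c_i
solution: c_0 = -1/2, c_1 = -2


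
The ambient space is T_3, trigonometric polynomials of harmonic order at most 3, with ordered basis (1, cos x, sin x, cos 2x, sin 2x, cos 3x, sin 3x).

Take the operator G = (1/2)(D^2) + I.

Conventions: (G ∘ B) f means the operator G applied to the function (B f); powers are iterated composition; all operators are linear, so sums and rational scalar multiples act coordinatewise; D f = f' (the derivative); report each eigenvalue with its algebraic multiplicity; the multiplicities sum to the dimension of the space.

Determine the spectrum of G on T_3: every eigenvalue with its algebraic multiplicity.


λ = -7/2 (multiplicity 2), λ = -1 (multiplicity 2), λ = 1/2 (multiplicity 2), λ = 1 (multiplicity 1)

image of 1: 1
image of cos x: (1/2)cos x
image of sin x: (1/2)sin x
image of cos 2x: -cos 2x
image of sin 2x: -sin 2x
image of cos 3x: -(7/2)cos 3x
image of sin 3x: -(7/2)sin 3x
the matrix is diagonal; its diagonal is (1, 1/2, 1/2, -1, -1, -7/2, -7/2)
for a triangular matrix the eigenvalues are the diagonal entries, with algebraic multiplicity their repetition count


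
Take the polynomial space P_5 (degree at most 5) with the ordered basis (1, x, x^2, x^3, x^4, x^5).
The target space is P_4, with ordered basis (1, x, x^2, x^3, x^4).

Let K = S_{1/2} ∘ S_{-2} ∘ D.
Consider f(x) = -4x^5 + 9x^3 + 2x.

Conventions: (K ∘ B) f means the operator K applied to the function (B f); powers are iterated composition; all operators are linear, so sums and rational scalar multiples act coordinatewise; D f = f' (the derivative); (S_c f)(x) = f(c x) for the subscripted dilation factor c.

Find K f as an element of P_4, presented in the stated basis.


g(x) = -20x^4 + 27x^2 + 2

D f = -20x^4 + 27x^2 + 2
S_{-2} D f = -320x^4 + 108x^2 + 2
S_{1/2} S_{-2} D f = -20x^4 + 27x^2 + 2


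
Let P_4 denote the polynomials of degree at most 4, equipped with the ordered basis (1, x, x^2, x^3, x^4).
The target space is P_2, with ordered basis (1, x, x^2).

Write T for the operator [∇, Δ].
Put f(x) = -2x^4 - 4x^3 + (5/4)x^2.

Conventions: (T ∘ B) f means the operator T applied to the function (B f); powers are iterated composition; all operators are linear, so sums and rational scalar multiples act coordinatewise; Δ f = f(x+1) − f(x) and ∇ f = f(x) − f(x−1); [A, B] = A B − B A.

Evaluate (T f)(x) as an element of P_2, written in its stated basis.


g(x) = 0

Δ f = -8x^3 - 24x^2 - (35/2)x - 19/4
∇ Δ f = -24x^2 - 24x - 3/2
∇ f = -8x^3 + (13/2)x - 13/4
Δ ∇ f = -24x^2 - 24x - 3/2
[∇, Δ] f = 0


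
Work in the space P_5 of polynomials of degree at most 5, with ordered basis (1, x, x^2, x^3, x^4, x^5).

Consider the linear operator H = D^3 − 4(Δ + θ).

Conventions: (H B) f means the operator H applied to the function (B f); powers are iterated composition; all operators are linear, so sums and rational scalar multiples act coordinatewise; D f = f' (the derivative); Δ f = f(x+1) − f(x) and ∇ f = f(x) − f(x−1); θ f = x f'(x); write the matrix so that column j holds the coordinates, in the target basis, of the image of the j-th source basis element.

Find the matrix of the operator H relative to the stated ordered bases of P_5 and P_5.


image of 1: 0
image of x: -4x - 4
image of x^2: -8x^2 - 8x - 4
image of x^3: -12x^3 - 12x^2 - 12x + 2
image of x^4: -16x^4 - 16x^3 - 24x^2 + 8x - 4
image of x^5: -20x^5 - 20x^4 - 40x^3 + 20x^2 - 20x - 4
each image's coordinates form column j of the matrix

the matrix is [[0, -4, -4, 2, -4, -4]; [0, -4, -8, -12, 8, -20]; [0, 0, -8, -12, -24, 20]; [0, 0, 0, -12, -16, -40]; [0, 0, 0, 0, -16, -20]; [0, 0, 0, 0, 0, -20]] (rows listed top to bottom)


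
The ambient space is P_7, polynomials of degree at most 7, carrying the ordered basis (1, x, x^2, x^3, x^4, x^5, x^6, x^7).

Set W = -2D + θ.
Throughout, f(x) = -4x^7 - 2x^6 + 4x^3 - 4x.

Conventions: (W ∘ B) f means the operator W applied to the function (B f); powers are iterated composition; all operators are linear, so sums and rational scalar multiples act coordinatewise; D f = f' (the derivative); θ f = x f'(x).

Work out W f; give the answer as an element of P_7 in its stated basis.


D f = -28x^6 - 12x^5 + 12x^2 - 4
(-2D) f = 56x^6 + 24x^5 - 24x^2 + 8
θ f = -28x^7 - 12x^6 + 12x^3 - 4x
(-2D + θ) f = -28x^7 + 44x^6 + 24x^5 + 12x^3 - 24x^2 - 4x + 8

the image equals g(x) = -28x^7 + 44x^6 + 24x^5 + 12x^3 - 24x^2 - 4x + 8


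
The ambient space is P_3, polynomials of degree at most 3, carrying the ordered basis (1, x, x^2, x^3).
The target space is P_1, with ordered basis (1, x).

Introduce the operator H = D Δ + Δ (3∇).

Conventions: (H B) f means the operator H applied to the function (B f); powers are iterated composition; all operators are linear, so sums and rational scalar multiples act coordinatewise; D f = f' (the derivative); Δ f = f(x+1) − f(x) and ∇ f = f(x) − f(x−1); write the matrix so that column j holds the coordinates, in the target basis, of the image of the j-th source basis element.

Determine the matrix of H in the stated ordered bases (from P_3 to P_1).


the matrix is [[0, 0, 8, 3]; [0, 0, 0, 24]] (rows listed top to bottom)

image of 1: 0
image of x: 0
image of x^2: 8
image of x^3: 24x + 3
each image's coordinates form column j of the matrix


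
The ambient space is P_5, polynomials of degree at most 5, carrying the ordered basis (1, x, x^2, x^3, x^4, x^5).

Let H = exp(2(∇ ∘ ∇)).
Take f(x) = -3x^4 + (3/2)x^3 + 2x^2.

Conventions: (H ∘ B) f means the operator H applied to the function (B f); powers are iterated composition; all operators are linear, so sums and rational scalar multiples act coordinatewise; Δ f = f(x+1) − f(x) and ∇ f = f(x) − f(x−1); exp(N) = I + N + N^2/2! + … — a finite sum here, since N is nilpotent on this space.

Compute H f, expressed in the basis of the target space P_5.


g(x) = -3x^4 + (3/2)x^3 - 70x^2 + 162x - 238

order-1 term: -72x^2 + 162x - 94
order-2 term: -144
the series for exp(2(∇ ∘ ∇)) f terminates at order 2
exp(2(∇ ∘ ∇)) f = -3x^4 + (3/2)x^3 - 70x^2 + 162x - 238


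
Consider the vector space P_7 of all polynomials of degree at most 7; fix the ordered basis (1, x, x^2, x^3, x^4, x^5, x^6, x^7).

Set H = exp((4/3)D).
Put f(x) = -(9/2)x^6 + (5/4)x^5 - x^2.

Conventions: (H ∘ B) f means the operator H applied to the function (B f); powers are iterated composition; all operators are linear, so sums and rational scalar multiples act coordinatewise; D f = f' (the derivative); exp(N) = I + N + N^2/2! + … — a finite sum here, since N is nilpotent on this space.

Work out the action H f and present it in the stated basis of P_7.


order-1 term: -36x^5 + (25/3)x^4 - (8/3)x
order-2 term: -120x^4 + (200/9)x^3 - 16/9
order-3 term: -(640/3)x^3 + (800/27)x^2
order-4 term: -(640/3)x^2 + (1600/81)x
order-5 term: -(1024/9)x + 1280/243
order-6 term: -2048/81
the series for exp((4/3)D) f terminates at order 6
exp((4/3)D) f = -(9/2)x^6 - (139/4)x^5 - (335/3)x^4 - (1720/9)x^3 - (4987/27)x^2 - (7832/81)x - 5296/243

the image equals g(x) = -(9/2)x^6 - (139/4)x^5 - (335/3)x^4 - (1720/9)x^3 - (4987/27)x^2 - (7832/81)x - 5296/243


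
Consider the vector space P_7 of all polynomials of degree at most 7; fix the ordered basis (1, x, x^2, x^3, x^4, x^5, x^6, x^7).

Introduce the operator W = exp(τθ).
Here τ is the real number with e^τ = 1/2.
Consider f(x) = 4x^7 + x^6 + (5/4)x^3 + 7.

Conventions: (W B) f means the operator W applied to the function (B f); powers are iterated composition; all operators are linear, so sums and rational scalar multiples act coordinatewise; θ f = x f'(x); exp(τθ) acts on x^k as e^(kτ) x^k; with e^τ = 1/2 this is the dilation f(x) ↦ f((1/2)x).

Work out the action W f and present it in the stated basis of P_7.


the result is g(x) = (1/32)x^7 + (1/64)x^6 + (5/32)x^3 + 7

exp(τθ) x^k = e^(kτ) x^k; with e^τ = 1/2 this sends x^k to (1/2)^k x^k
x^3 ↦ 1/8 x^3
x^6 ↦ 1/64 x^6
x^7 ↦ 1/128 x^7
applying this coordinatewise to f: exp(τθ) f = (1/32)x^7 + (1/64)x^6 + (5/32)x^3 + 7


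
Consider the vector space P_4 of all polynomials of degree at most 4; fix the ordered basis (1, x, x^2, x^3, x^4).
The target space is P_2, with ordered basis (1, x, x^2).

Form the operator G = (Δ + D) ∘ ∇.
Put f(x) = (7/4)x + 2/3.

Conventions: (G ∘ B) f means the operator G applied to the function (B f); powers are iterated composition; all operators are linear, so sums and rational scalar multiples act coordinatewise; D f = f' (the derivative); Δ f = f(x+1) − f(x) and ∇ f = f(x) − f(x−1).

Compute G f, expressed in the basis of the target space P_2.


g(x) = 0

∇ f = 7/4
Δ ∇ f = 0
D ∇ f = 0
(Δ + D) ∇ f = 0


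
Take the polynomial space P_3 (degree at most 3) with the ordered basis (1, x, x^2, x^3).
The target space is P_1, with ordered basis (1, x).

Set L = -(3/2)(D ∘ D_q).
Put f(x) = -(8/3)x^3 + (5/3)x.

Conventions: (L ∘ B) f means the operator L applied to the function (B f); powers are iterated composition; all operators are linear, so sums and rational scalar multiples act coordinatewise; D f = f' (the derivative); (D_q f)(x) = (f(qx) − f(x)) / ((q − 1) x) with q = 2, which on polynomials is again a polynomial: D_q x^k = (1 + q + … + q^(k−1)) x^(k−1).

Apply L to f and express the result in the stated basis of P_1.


the image equals g(x) = 56x

D_q f = -(56/3)x^2 + 5/3
D D_q f = -(112/3)x
(-(3/2)(D ∘ D_q)) f = 56x


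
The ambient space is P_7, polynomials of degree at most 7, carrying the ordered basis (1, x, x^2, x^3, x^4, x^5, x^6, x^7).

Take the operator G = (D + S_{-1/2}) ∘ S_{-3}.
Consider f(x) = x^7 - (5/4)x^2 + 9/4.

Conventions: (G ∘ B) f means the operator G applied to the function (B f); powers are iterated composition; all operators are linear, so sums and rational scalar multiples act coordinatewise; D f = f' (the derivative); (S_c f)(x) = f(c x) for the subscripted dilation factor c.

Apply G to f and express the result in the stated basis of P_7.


the image equals g(x) = (2187/128)x^7 - 15309x^6 - (45/16)x^2 - (45/2)x + 9/4

S_{-3} f = -2187x^7 - (45/4)x^2 + 9/4
D S_{-3} f = -15309x^6 - (45/2)x
S_{-1/2} S_{-3} f = (2187/128)x^7 - (45/16)x^2 + 9/4
(D + S_{-1/2}) S_{-3} f = (2187/128)x^7 - 15309x^6 - (45/16)x^2 - (45/2)x + 9/4


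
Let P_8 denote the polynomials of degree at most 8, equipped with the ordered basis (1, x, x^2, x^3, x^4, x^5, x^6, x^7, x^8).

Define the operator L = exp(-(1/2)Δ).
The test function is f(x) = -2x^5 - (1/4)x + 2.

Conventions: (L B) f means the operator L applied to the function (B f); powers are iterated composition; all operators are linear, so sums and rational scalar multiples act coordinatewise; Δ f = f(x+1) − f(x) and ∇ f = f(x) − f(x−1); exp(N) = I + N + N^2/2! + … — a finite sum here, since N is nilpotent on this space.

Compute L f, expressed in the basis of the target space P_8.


the result is g(x) = -2x^5 + 5x^4 + 5x^3 - (5/2)x^2 - (47/8)x + 11/16

order-1 term: 5x^4 + 10x^3 + 10x^2 + 5x + 9/8
order-2 term: -5x^3 - 15x^2 - (35/2)x - 15/2
order-3 term: (5/2)x^2 + (15/2)x + 25/4
order-4 term: -(5/8)x - 5/4
order-5 term: 1/16
the series for exp(-(1/2)Δ) f terminates at order 5
exp(-(1/2)Δ) f = -2x^5 + 5x^4 + 5x^3 - (5/2)x^2 - (47/8)x + 11/16


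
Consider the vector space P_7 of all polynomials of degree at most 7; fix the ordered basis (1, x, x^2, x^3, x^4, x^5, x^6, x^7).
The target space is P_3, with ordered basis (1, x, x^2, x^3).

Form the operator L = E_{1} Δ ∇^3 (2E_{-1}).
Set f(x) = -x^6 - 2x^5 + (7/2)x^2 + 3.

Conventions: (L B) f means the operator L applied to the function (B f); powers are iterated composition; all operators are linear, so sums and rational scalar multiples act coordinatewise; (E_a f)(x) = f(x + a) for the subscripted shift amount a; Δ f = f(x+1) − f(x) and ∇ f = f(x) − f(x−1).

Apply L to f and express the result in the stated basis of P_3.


g(x) = -720x^2 + 960x - 480

E_{-1} f = -x^6 + 4x^5 - 5x^4 + (17/2)x^2 - 11x + 15/2
(2E_{-1}) f = -2x^6 + 8x^5 - 10x^4 + 17x^2 - 22x + 15
∇ (2E_{-1}) f = -12x^5 + 70x^4 - 160x^3 + 170x^2 - 58x - 19
∇ ∇ (2E_{-1}) f = -60x^4 + 400x^3 - 1020x^2 + 1160x - 470
∇ ∇ ∇ (2E_{-1}) f = -240x^3 + 1560x^2 - 3480x + 2640
Δ ∇^3 (2E_{-1}) f = -720x^2 + 2400x - 2160
E_{1} Δ ∇^3 (2E_{-1}) f = -720x^2 + 960x - 480


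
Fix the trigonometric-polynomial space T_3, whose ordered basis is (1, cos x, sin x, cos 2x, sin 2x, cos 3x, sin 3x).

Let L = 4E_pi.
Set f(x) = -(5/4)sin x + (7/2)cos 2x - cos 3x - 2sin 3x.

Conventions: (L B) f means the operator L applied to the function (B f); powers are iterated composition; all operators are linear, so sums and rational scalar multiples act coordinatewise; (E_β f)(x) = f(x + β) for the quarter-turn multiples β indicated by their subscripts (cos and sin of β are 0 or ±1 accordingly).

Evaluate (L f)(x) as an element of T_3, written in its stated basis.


E_pi f = (5/4)sin x + (7/2)cos 2x + cos 3x + 2sin 3x
(4E_pi) f = 5sin x + 14cos 2x + 4cos 3x + 8sin 3x

the result is g(x) = 5sin x + 14cos 2x + 4cos 3x + 8sin 3x


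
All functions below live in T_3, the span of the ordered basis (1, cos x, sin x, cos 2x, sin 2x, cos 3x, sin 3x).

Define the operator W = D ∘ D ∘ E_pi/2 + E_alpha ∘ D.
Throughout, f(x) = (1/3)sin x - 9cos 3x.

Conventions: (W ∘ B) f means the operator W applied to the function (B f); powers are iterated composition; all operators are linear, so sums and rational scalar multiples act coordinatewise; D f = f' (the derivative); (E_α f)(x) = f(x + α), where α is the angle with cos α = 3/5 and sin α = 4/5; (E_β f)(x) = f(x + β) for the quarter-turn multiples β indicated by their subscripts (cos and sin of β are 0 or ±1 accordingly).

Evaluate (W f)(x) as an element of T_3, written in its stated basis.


E_pi/2 f = (1/3)cos x - 9sin 3x
D E_pi/2 f = -(1/3)sin x - 27cos 3x
D D E_pi/2 f = -(1/3)cos x + 81sin 3x
D f = (1/3)cos x + 27sin 3x
E_alpha D f = (1/5)cos x - (4/15)sin x + (1188/125)cos 3x - (3159/125)sin 3x
(D ∘ D ∘ E_pi/2 + E_alpha ∘ D) f = -(2/15)cos x - (4/15)sin x + (1188/125)cos 3x + (6966/125)sin 3x

g(x) = -(2/15)cos x - (4/15)sin x + (1188/125)cos 3x + (6966/125)sin 3x


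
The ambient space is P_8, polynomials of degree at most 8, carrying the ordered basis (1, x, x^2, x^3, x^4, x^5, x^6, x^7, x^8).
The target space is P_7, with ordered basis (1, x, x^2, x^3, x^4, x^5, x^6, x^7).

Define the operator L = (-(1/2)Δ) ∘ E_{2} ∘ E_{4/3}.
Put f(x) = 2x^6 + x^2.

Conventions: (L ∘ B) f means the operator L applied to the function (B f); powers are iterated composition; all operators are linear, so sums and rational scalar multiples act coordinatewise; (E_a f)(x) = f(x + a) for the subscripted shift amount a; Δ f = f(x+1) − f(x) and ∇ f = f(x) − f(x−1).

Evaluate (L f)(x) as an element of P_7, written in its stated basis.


E_{4/3} f = 2x^6 + 16x^5 + (160/3)x^4 + (2560/27)x^3 + (2587/27)x^2 + (4312/81)x + 9488/729
E_{2} E_{4/3} f = 2x^6 + 40x^5 + (1000/3)x^4 + (40000/27)x^3 + (100027/27)x^2 + (400540/81)x + 2008100/729
Δ (E_{2} ∘ E_{4/3}) f = 12x^5 + 230x^4 + (5320/3)x^3 + (61870/9)x^2 + (361778/27)x + 851023/81
(-(1/2)Δ) (E_{2} ∘ E_{4/3}) f = -6x^5 - 115x^4 - (2660/3)x^3 - (30935/9)x^2 - (180889/27)x - 851023/162

the result is g(x) = -6x^5 - 115x^4 - (2660/3)x^3 - (30935/9)x^2 - (180889/27)x - 851023/162


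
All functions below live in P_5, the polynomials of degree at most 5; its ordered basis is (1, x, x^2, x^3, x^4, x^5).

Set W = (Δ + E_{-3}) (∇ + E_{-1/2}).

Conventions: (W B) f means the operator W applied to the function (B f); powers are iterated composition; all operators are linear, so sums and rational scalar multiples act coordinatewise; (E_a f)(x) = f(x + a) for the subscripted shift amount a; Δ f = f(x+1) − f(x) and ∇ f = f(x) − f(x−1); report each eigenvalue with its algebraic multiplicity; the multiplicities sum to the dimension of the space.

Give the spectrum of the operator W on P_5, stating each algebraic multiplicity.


image of 1: 1
image of x: x - 3/2
image of x^2: x^2 - 3x + 29/4
image of x^3: x^3 - (9/2)x^2 + (87/4)x - 45/8
image of x^4: x^4 - 6x^3 + (87/2)x^2 - (45/2)x - 367/16
image of x^5: x^5 - (15/2)x^4 + (145/2)x^3 - (225/4)x^2 - (1835/16)x + 8187/32
the matrix is upper triangular; its diagonal is (1, 1, 1, 1, 1, 1)
for a triangular matrix the eigenvalues are the diagonal entries, with algebraic multiplicity their repetition count

λ = 1 (multiplicity 6)


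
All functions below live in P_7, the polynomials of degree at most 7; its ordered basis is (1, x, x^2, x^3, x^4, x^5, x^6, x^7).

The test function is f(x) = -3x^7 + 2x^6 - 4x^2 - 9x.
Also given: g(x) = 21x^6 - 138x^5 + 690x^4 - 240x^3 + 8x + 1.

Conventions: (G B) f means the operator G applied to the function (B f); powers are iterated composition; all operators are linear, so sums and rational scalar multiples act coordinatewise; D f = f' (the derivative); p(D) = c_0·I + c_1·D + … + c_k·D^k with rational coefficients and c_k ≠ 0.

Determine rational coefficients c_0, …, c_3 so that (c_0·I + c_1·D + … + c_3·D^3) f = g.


c_0 = 0, c_1 = -1, c_2 = 1, c_3 = -1

D^0 f = -3x^7 + 2x^6 - 4x^2 - 9x
D^1 f = -21x^6 + 12x^5 - 8x - 9
D^2 f = -126x^5 + 60x^4 - 8
D^3 f = -630x^4 + 240x^3
matching coefficients of g against c_0 f + c_1 Df + … from the top degree down determines the c_i
solution: c_0 = 0, c_1 = -1, c_2 = 1, c_3 = -1


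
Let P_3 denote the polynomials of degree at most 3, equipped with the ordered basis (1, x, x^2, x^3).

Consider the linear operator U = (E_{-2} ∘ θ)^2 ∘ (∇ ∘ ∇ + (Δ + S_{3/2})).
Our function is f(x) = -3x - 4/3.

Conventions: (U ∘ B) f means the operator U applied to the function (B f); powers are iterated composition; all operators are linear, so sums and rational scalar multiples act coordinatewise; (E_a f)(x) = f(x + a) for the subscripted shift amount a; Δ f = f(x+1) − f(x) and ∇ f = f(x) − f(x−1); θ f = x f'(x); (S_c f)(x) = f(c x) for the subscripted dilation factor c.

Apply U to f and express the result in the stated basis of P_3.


the image equals g(x) = -(9/2)x + 9

∇ f = -3
∇ ∇ f = 0
Δ f = -3
S_{3/2} f = -(9/2)x - 4/3
(Δ + S_{3/2}) f = -(9/2)x - 13/3
(∇ ∘ ∇ + (Δ + S_{3/2})) f = -(9/2)x - 13/3
θ (∇ ∘ ∇ + (Δ + S_{3/2})) f = -(9/2)x
E_{-2} θ (∇ ∘ ∇ + (Δ + S_{3/2})) f = -(9/2)x + 9
θ (E_{-2} ∘ θ) (∇ ∘ ∇ + (Δ + S_{3/2})) f = -(9/2)x
E_{-2} θ (E_{-2} ∘ θ) (∇ ∘ ∇ + (Δ + S_{3/2})) f = -(9/2)x + 9


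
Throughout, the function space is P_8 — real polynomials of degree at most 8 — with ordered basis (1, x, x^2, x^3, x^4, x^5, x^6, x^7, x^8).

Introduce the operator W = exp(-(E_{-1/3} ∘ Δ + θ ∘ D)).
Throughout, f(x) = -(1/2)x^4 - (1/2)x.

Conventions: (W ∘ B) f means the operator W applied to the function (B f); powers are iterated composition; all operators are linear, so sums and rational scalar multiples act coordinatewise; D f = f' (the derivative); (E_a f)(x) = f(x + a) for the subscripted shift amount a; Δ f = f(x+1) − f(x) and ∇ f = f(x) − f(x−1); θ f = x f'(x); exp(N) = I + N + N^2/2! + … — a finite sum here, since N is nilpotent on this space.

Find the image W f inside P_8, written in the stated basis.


g(x) = -(1/2)x^4 + 8x^3 - 35x^2 + (253/6)x - 391/54

order-1 term: 8x^3 + x^2 + (2/3)x + 16/27
order-2 term: -36x^2 - 6x - 11/6
order-3 term: 48x + 6
order-4 term: -12
the series for exp(-(E_{-1/3} ∘ Δ + θ ∘ D)) f terminates at order 4
exp(-(E_{-1/3} ∘ Δ + θ ∘ D)) f = -(1/2)x^4 + 8x^3 - 35x^2 + (253/6)x - 391/54


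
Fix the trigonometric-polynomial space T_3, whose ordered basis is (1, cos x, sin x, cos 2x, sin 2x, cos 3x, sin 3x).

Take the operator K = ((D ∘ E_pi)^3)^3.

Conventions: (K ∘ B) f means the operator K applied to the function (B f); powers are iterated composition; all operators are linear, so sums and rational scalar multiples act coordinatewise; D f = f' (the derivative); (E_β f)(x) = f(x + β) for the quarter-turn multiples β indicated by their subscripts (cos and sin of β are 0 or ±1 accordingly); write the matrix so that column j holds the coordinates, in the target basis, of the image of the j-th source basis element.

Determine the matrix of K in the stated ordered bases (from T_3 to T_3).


the matrix is [[0, 0, 0, 0, 0, 0, 0]; [0, 0, -1, 0, 0, 0, 0]; [0, 1, 0, 0, 0, 0, 0]; [0, 0, 0, 0, 512, 0, 0]; [0, 0, 0, -512, 0, 0, 0]; [0, 0, 0, 0, 0, 0, -19683]; [0, 0, 0, 0, 0, 19683, 0]] (rows listed top to bottom)

image of 1: 0
image of cos x: sin x
image of sin x: -cos x
image of cos 2x: -512sin 2x
image of sin 2x: 512cos 2x
image of cos 3x: 19683sin 3x
image of sin 3x: -19683cos 3x
each image's coordinates form column j of the matrix


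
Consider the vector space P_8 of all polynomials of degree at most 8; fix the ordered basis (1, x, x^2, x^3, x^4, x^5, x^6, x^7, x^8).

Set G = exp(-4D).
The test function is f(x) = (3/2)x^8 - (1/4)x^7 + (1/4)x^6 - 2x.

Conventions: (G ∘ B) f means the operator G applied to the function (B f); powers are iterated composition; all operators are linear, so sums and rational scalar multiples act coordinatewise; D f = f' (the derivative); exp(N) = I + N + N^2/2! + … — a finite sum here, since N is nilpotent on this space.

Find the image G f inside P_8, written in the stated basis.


g(x) = (3/2)x^8 - (193/4)x^7 + (2717/4)x^6 - 5466x^5 + 27500x^4 - 88576x^3 + 178368x^2 - 205314x + 103432

order-1 term: -48x^7 + 7x^6 - 6x^5 + 8
order-2 term: 672x^6 - 84x^5 + 60x^4
order-3 term: -5376x^5 + 560x^4 - 320x^3
order-4 term: 26880x^4 - 2240x^3 + 960x^2
order-5 term: -86016x^3 + 5376x^2 - 1536x
order-6 term: 172032x^2 - 7168x + 1024
order-7 term: -196608x + 4096
order-8 term: 98304
the series for exp(-4D) f terminates at order 8
exp(-4D) f = (3/2)x^8 - (193/4)x^7 + (2717/4)x^6 - 5466x^5 + 27500x^4 - 88576x^3 + 178368x^2 - 205314x + 103432


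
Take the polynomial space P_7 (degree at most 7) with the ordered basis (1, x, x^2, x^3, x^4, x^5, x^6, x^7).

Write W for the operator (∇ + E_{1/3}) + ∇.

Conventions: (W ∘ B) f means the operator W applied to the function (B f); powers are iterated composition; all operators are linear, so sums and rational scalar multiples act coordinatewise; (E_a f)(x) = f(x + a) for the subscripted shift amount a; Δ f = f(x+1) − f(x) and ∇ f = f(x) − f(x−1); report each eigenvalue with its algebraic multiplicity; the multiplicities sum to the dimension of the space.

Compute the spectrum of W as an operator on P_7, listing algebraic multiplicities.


image of 1: 1
image of x: x + 7/3
image of x^2: x^2 + (14/3)x - 17/9
image of x^3: x^3 + 7x^2 - (17/3)x + 55/27
image of x^4: x^4 + (28/3)x^3 - (34/3)x^2 + (220/27)x - 161/81
image of x^5: x^5 + (35/3)x^4 - (170/9)x^3 + (550/27)x^2 - (805/81)x + 487/243
image of x^6: x^6 + 14x^5 - (85/3)x^4 + (1100/27)x^3 - (805/27)x^2 + (974/81)x - 1457/729
image of x^7: x^7 + (49/3)x^6 - (119/3)x^5 + (1925/27)x^4 - (5635/81)x^3 + (3409/81)x^2 - (10199/729)x + 4375/2187
the matrix is upper triangular; its diagonal is (1, 1, 1, 1, 1, 1, 1, 1)
for a triangular matrix the eigenvalues are the diagonal entries, with algebraic multiplicity their repetition count

λ = 1 (multiplicity 8)


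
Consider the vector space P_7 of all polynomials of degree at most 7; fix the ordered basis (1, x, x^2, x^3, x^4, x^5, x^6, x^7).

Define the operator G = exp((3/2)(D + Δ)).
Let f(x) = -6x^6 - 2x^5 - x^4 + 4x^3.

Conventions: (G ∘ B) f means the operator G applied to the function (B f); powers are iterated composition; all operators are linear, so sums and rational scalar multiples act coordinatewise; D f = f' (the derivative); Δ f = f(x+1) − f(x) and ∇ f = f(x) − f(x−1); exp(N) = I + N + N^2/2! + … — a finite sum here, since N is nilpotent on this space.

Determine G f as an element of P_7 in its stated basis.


order-1 term: -108x^5 - 165x^4 - 222x^3 - 138x^2 - 57x - 15/2
order-2 term: -810x^4 - 1800x^3 - (5103/2)x^2 - (3627/2)x - 2241/4
order-3 term: -3240x^3 - 7830x^2 - 9423x - 17577/4
order-4 term: -7290x^2 - 15390x - 22437/2
order-5 term: -8748x - 11421
order-6 term: -4374
the series for exp((3/2)(D + Δ)) f terminates at order 6
exp((3/2)(D + Δ)) f = -6x^6 - 110x^5 - 976x^4 - 5258x^3 - (35619/2)x^2 - (70863/2)x - 63951/2

g(x) = -6x^6 - 110x^5 - 976x^4 - 5258x^3 - (35619/2)x^2 - (70863/2)x - 63951/2


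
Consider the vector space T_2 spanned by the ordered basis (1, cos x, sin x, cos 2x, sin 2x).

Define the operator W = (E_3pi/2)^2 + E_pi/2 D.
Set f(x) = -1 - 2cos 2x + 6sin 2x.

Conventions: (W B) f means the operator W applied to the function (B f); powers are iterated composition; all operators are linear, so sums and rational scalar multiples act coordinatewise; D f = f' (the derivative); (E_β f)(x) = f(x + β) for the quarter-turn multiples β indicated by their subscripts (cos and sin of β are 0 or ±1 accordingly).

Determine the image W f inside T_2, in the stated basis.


E_3pi/2 f = -1 + 2cos 2x - 6sin 2x
E_3pi/2 E_3pi/2 f = -1 - 2cos 2x + 6sin 2x
D f = 12cos 2x + 4sin 2x
E_pi/2 D f = -12cos 2x - 4sin 2x
((E_3pi/2)^2 + E_pi/2 D) f = -1 - 14cos 2x + 2sin 2x

g(x) = -1 - 14cos 2x + 2sin 2x


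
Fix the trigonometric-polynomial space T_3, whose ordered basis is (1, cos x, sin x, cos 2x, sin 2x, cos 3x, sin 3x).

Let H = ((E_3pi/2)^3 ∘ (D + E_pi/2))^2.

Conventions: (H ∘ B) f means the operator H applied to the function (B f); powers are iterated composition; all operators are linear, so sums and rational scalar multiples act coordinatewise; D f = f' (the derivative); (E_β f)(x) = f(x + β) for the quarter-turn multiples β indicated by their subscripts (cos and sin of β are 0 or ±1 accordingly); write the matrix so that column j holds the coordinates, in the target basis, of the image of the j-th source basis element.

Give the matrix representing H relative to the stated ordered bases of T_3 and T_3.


image of 1: 1
image of cos x: 4cos x
image of sin x: 4sin x
image of cos 2x: -3cos 2x + 4sin 2x
image of sin 2x: -4cos 2x - 3sin 2x
image of cos 3x: 4cos 3x
image of sin 3x: 4sin 3x
each image's coordinates form column j of the matrix

the matrix is [[1, 0, 0, 0, 0, 0, 0]; [0, 4, 0, 0, 0, 0, 0]; [0, 0, 4, 0, 0, 0, 0]; [0, 0, 0, -3, -4, 0, 0]; [0, 0, 0, 4, -3, 0, 0]; [0, 0, 0, 0, 0, 4, 0]; [0, 0, 0, 0, 0, 0, 4]] (rows listed top to bottom)


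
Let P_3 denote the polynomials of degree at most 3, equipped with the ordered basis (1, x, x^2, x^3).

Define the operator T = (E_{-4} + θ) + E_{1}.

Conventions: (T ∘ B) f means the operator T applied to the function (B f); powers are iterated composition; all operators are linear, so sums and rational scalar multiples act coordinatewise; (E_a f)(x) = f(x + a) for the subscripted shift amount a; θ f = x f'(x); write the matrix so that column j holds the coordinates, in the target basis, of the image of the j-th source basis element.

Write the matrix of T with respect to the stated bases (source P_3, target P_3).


image of 1: 2
image of x: 3x - 3
image of x^2: 4x^2 - 6x + 17
image of x^3: 5x^3 - 9x^2 + 51x - 63
each image's coordinates form column j of the matrix

the matrix is [[2, -3, 17, -63]; [0, 3, -6, 51]; [0, 0, 4, -9]; [0, 0, 0, 5]] (rows listed top to bottom)


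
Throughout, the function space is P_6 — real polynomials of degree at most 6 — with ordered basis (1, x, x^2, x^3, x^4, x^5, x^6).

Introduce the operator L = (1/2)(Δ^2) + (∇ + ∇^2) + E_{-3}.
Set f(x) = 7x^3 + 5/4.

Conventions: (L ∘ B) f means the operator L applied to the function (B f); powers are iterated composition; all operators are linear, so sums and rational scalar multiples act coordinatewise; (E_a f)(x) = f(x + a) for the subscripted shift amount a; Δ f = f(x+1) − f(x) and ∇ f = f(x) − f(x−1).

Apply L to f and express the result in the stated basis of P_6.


Δ f = 21x^2 + 21x + 7
Δ Δ f = 42x + 42
((1/2)(Δ^2)) f = 21x + 21
∇ f = 21x^2 - 21x + 7
∇ f = 21x^2 - 21x + 7
∇ ∇ f = 42x - 42
(∇ + ∇^2) f = 21x^2 + 21x - 35
E_{-3} f = 7x^3 - 63x^2 + 189x - 751/4
((1/2)(Δ^2) + (∇ + ∇^2) + E_{-3}) f = 7x^3 - 42x^2 + 231x - 807/4

the result is g(x) = 7x^3 - 42x^2 + 231x - 807/4


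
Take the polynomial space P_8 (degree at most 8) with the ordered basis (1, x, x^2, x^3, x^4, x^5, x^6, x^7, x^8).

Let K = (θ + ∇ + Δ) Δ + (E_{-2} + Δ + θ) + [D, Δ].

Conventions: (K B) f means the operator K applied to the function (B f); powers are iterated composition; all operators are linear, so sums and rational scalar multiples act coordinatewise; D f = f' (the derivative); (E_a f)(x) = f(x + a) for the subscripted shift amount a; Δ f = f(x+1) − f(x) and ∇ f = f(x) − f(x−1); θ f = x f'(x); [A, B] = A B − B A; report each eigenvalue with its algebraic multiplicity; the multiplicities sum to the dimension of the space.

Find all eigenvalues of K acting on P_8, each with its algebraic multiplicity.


image of 1: 1
image of x: 2x - 1
image of x^2: 3x^2 + 9
image of x^3: 4x^3 + 3x^2 + 30x - 1
image of x^4: 5x^4 + 8x^3 + 66x^2 + 33
image of x^5: 6x^5 + 15x^4 + 120x^3 + 10x^2 + 170x - 1
image of x^6: 7x^6 + 24x^5 + 195x^4 + 40x^3 + 525x^2 + 129
image of x^7: 8x^7 + 35x^6 + 294x^5 + 105x^4 + 1260x^3 + 21x^2 + 910x - 1
image of x^8: 9x^8 + 48x^7 + 420x^6 + 224x^5 + 2590x^4 + 112x^3 + 3668x^2 + 513
the matrix is upper triangular; its diagonal is (1, 2, 3, 4, 5, 6, 7, 8, 9)
for a triangular matrix the eigenvalues are the diagonal entries, with algebraic multiplicity their repetition count

λ = 1 (multiplicity 1), λ = 2 (multiplicity 1), λ = 3 (multiplicity 1), λ = 4 (multiplicity 1), λ = 5 (multiplicity 1), λ = 6 (multiplicity 1), λ = 7 (multiplicity 1), λ = 8 (multiplicity 1), λ = 9 (multiplicity 1)
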